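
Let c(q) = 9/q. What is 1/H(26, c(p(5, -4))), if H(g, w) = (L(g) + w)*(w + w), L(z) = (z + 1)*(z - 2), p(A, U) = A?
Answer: 25/58482 ≈ 0.00042748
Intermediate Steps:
L(z) = (1 + z)*(-2 + z)
H(g, w) = 2*w*(-2 + w + g² - g) (H(g, w) = ((-2 + g² - g) + w)*(w + w) = (-2 + w + g² - g)*(2*w) = 2*w*(-2 + w + g² - g))
1/H(26, c(p(5, -4))) = 1/(2*(9/5)*(-2 + 9/5 + 26² - 1*26)) = 1/(2*(9*(⅕))*(-2 + 9*(⅕) + 676 - 26)) = 1/(2*(9/5)*(-2 + 9/5 + 676 - 26)) = 1/(2*(9/5)*(3249/5)) = 1/(58482/25) = 25/58482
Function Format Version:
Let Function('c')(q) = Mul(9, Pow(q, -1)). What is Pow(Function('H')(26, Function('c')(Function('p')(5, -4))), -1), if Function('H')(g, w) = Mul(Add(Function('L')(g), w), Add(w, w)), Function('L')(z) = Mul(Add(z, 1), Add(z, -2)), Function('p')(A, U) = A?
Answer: Rational(25, 58482) ≈ 0.00042748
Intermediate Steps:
Function('L')(z) = Mul(Add(1, z), Add(-2, z))
Function('H')(g, w) = Mul(2, w, Add(-2, w, Pow(g, 2), Mul(-1, g))) (Function('H')(g, w) = Mul(Add(Add(-2, Pow(g, 2), Mul(-1, g)), w), Add(w, w)) = Mul(Add(-2, w, Pow(g, 2), Mul(-1, g)), Mul(2, w)) = Mul(2, w, Add(-2, w, Pow(g, 2), Mul(-1, g))))
Pow(Function('H')(26, Function('c')(Function('p')(5, -4))), -1) = Pow(Mul(2, Mul(9, Pow(5, -1)), Add(-2, Mul(9, Pow(5, -1)), Pow(26, 2), Mul(-1, 26))), -1) = Pow(Mul(2, Mul(9, Rational(1, 5)), Add(-2, Mul(9, Rational(1, 5)), 676, -26)), -1) = Pow(Mul(2, Rational(9, 5), Add(-2, Rational(9, 5), 676, -26)), -1) = Pow(Mul(2, Rational(9, 5), Rational(3249, 5)), -1) = Pow(Rational(58482, 25), -1) = Rational(25, 58482)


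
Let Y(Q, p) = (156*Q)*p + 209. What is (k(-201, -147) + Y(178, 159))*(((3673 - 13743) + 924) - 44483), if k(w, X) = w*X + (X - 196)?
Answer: -238355431225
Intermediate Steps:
k(w, X) = -196 + X + X*w (k(w, X) = X*w + (-196 + X) = -196 + X + X*w)
Y(Q, p) = 209 + 156*Q*p (Y(Q, p) = 156*Q*p + 209 = 209 + 156*Q*p)
(k(-201, -147) + Y(178, 159))*(((3673 - 13743) + 924) - 44483) = ((-196 - 147 - 147*(-201)) + (209 + 156*178*159))*(((3673 - 13743) + 924) - 44483) = ((-196 - 147 + 29547) + (209 + 4415112))*((-10070 + 924) - 44483) = (29204 + 4415321)*(-9146 - 44483) = 4444525*(-53629) = -238355431225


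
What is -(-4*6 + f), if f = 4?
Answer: 20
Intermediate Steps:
-(-4*6 + f) = -(-4*6 + 4) = -(-24 + 4) = -1*(-20) = 20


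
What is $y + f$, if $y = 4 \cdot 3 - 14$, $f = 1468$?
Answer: $1466$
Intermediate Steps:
$y = -2$ ($y = 12 - 14 = -2$)
$y + f = -2 + 1468 = 1466$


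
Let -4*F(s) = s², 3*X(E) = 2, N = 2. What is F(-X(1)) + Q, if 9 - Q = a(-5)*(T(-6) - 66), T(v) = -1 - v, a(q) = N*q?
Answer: -5410/9 ≈ -601.11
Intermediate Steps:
X(E) = ⅔ (X(E) = (⅓)*2 = ⅔)
a(q) = 2*q
F(s) = -s²/4
Q = -601 (Q = 9 - 2*(-5)*((-1 - 1*(-6)) - 66) = 9 - (-10)*((-1 + 6) - 66) = 9 - (-10)*(5 - 66) = 9 - (-10)*(-61) = 9 - 1*610 = 9 - 610 = -601)
F(-X(1)) + Q = -(-1*⅔)²/4 - 601 = -(-⅔)²/4 - 601 = -¼*4/9 - 601 = -⅑ - 601 = -5410/9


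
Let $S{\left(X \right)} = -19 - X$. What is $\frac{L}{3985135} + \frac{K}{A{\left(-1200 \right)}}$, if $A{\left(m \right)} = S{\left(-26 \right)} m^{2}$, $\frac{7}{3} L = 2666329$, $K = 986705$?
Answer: $\frac{618027756407}{1606806432000} \approx 0.38463$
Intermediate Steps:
$L = \frac{7998987}{7}$ ($L = \frac{3}{7} \cdot 2666329 = \frac{7998987}{7} \approx 1.1427 \cdot 10^{6}$)
$A{\left(m \right)} = 7 m^{2}$ ($A{\left(m \right)} = \left(-19 - -26\right) m^{2} = \left(-19 + 26\right) m^{2} = 7 m^{2}$)
$\frac{L}{3985135} + \frac{K}{A{\left(-1200 \right)}} = \frac{7998987}{7 \cdot 3985135} + \frac{986705}{7 \left(-1200\right)^{2}} = \frac{7998987}{7} \cdot \frac{1}{3985135} + \frac{986705}{7 \cdot 1440000} = \frac{7998987}{27895945} + \frac{986705}{10080000} = \frac{7998987}{27895945} + 986705 \cdot \frac{1}{10080000} = \frac{7998987}{27895945} + \frac{197341}{2016000} = \frac{618027756407}{1606806432000}$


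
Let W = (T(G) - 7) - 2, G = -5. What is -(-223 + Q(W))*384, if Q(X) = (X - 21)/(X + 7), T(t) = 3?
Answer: 96000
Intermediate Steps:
W = -6 (W = (3 - 7) - 2 = -4 - 2 = -6)
Q(X) = (-21 + X)/(7 + X)
-(-223 + Q(W))*384 = -(-223 + (-21 - 6)/(7 - 6))*384 = -(-223 - 27/1)*384 = -(-223 + 1*(-27))*384 = -(-223 - 27)*384 = -(-250)*384 = -1*(-96000) = 96000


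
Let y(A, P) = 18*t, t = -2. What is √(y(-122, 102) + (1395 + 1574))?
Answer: √2933 ≈ 54.157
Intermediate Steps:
y(A, P) = -36 (y(A, P) = 18*(-2) = -36)
√(y(-122, 102) + (1395 + 1574)) = √(-36 + (1395 + 1574)) = √(-36 + 2969) = √2933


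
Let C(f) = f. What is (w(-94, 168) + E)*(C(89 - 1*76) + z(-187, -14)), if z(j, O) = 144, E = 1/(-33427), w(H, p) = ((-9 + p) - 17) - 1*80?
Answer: 325378261/33427 ≈ 9734.0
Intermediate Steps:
w(H, p) = -106 + p (w(H, p) = (-26 + p) - 80 = -106 + p)
E = -1/33427 ≈ -2.9916e-5
(w(-94, 168) + E)*(C(89 - 1*76) + z(-187, -14)) = ((-106 + 168) - 1/33427)*((89 - 1*76) + 144) = (62 - 1/33427)*((89 - 76) + 144) = 2072473*(13 + 144)/33427 = (2072473/33427)*157 = 325378261/33427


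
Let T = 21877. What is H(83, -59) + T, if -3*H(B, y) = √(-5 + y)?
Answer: 21877 - 8*I/3 ≈ 21877.0 - 2.6667*I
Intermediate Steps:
H(B, y) = -√(-5 + y)/3
H(83, -59) + T = -√(-5 - 59)/3 + 21877 = -8*I/3 + 21877 = 21877 - 8*I/3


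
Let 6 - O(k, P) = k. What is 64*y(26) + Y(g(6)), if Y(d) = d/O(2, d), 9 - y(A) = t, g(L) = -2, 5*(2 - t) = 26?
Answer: 7803/10 ≈ 780.30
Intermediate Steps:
t = -16/5 (t = 2 - ⅕*26 = 2 - 26/5 = -16/5 ≈ -3.2000)
O(k, P) = 6 - k
y(A) = 61/5 (y(A) = 9 - 1*(-16/5) = 9 + 16/5 = 61/5)
Y(d) = d/4 (Y(d) = d/(6 - 1*2) = d/(6 - 2) = d/4)
64*y(26) + Y(g(6)) = 64*(61/5) + (¼)*(-2) = 3904/5 - ½ = 7803/10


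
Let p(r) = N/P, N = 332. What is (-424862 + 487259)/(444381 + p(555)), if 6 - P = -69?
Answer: 4679775/33328907 ≈ 0.14041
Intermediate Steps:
P = 75 (P = 6 - 1*(-69) = 6 + 69 = 75)
p(r) = 332/75
(-424862 + 487259)/(444381 + p(555)) = (-424862 + 487259)/(444381 + 332/75) = 62397/(33328907/75) = 62397*(75/33328907) = 4679775/33328907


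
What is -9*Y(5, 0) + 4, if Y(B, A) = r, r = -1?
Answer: 13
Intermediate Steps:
Y(B, A) = -1
-9*Y(5, 0) + 4 = -9*(-1) + 4 = 9 + 4 = 13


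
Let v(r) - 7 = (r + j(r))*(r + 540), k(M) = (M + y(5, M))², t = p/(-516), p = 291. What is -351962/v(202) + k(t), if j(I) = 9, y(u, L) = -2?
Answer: 20037251881/4631937296 ≈ 4.3259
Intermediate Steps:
t = -97/172 (t = 291/(-516) = 291*(-1/516) = -97/172 ≈ -0.56395)
k(M) = (-2 + M)² (k(M) = (M - 2)² = (-2 + M)²)
v(r) = 7 + (9 + r)*(540 + r) (v(r) = 7 + (r + 9)*(r + 540) = 7 + (9 + r)*(540 + r))
-351962/v(202) + k(t) = -351962/(4867 + 202² + 549*202) + (-2 - 97/172)² = -351962/(4867 + 40804 + 110898) + (-441/172)² = -351962/156569 + 194481/29584 = 20037251881/4631937296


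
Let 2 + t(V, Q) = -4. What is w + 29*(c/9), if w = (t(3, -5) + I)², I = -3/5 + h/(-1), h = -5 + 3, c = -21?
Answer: -3488/75 ≈ -46.507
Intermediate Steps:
h = -2
t(V, Q) = -6 (t(V, Q) = -2 - 4 = -6)
I = 7/5 (I = -3/5 - 2/(-1) = -3*⅕ - 2*(-1) = -⅗ + 2 = 7/5 ≈ 1.4000)
w = 529/25 (w = (-6 + 7/5)² = (-23/5)² = 529/25 ≈ 21.160)
w + 29*(c/9) = 529/25 + 29*(-21/9) = 529/25 + 29*(-21*⅑) = 529/25 + 29*(-7/3) = 529/25 - 203/3 = -3488/75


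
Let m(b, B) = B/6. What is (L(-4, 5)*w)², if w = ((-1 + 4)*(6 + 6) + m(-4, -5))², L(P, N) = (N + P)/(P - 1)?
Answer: 1982119441/32400 ≈ 61177.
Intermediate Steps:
m(b, B) = B/6 (m(b, B) = B*(⅙) = B/6)
L(P, N) = (N + P)/(-1 + P)
w = 44521/36 (w = ((-1 + 4)*(6 + 6) + (⅙)*(-5))² = (3*12 - ⅚)² = (36 - ⅚)² = (211/6)² = 44521/36 ≈ 1236.7)
(L(-4, 5)*w)² = (((5 - 4)/(-1 - 4))*(44521/36))² = ((1/(-5))*(44521/36))² = (-⅕*1*(44521/36))² = (-⅕*44521/36)² = (-44521/180)² = 1982119441/32400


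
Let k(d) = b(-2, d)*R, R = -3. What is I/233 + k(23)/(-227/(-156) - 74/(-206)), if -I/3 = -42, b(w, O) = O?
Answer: -254651958/6792649 ≈ -37.489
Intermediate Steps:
I = 126 (I = -3*(-42) = 126)
k(d) = -3*d (k(d) = d*(-3) = -3*d)
I/233 + k(23)/(-227/(-156) - 74/(-206)) = 126/233 + (-3*23)/(-227/(-156) - 74/(-206)) = 126*(1/233) - 69/(-227*(-1/156) - 74*(-1/206)) = 126/233 - 69/(227/156 + 37/103) = 126/233 - 69/29153/16068 = 126/233 - 69*16068/29153 = 126/233 - 1108692/29153 = -254651958/6792649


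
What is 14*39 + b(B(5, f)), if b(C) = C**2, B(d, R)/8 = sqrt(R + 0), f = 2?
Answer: 674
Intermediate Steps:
B(d, R) = 8*sqrt(R) (B(d, R) = 8*sqrt(R + 0) = 8*sqrt(R))
14*39 + b(B(5, f)) = 14*39 + (8*sqrt(2))**2 = 546 + 128 = 674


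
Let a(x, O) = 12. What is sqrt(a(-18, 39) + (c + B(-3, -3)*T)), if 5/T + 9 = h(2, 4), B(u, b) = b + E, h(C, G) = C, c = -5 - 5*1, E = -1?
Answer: sqrt(238)/7 ≈ 2.2039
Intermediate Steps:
c = -10 (c = -5 - 5 = -10)
B(u, b) = -1 + b (B(u, b) = b - 1 = -1 + b)
T = -5/7 (T = 5/(-9 + 2) = 5/(-7) = 5*(-1/7) = -5/7 ≈ -0.71429)
sqrt(a(-18, 39) + (c + B(-3, -3)*T)) = sqrt(12 + (-10 + (-1 - 3)*(-5/7))) = sqrt(12 + (-10 - 4*(-5/7))) = sqrt(12 + (-10 + 20/7)) = sqrt(12 - 50/7) = sqrt(34/7) = sqrt(238)/7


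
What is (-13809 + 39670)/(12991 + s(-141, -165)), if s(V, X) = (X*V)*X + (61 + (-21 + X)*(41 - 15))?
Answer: -25861/3830509 ≈ -0.0067513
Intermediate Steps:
s(V, X) = -485 + 26*X + V*X² (s(V, X) = (V*X)*X + (61 + (-21 + X)*26) = V*X² + (61 + (-546 + 26*X)) = V*X² + (-485 + 26*X) = -485 + 26*X + V*X²)
(-13809 + 39670)/(12991 + s(-141, -165)) = (-13809 + 39670)/(12991 + (-485 + 26*(-165) - 141*(-165)²)) = 25861/(12991 + (-485 - 4290 - 141*27225)) = 25861/(12991 + (-485 - 4290 - 3838725)) = 25861/(12991 - 3843500) = 25861/(-3830509) = 25861*(-1/3830509) = -25861/3830509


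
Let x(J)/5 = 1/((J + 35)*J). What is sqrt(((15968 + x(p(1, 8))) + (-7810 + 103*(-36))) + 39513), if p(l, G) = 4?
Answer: sqrt(267471087)/78 ≈ 209.67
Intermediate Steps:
x(J) = 5/(J*(35 + J)) (x(J) = 5*(1/((J + 35)*J)) = 5*(1/((35 + J)*J)) = 5*(1/(J*(35 + J))) = 5/(J*(35 + J)))
sqrt(((15968 + x(p(1, 8))) + (-7810 + 103*(-36))) + 39513) = sqrt(((15968 + 5/(4*(35 + 4))) + (-7810 + 103*(-36))) + 39513) = sqrt(((15968 + 5*(1/4)/39) + (-7810 - 3708)) + 39513) = sqrt(((15968 + 5*(1/4)*(1/39)) - 11518) + 39513) = sqrt(((15968 + 5/156) - 11518) + 39513) = sqrt((2491013/156 - 11518) + 39513) = sqrt(694205/156 + 39513) = sqrt(6858233/156) = sqrt(267471087)/78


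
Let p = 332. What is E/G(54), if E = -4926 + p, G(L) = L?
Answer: -2297/27 ≈ -85.074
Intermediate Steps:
E = -4594 (E = -4926 + 332 = -4594)
E/G(54) = -4594/54 = -4594*1/54 = -2297/27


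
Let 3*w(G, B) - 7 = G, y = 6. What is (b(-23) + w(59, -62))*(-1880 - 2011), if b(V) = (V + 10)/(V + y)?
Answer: -1505817/17 ≈ -88578.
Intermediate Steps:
w(G, B) = 7/3 + G/3
b(V) = (10 + V)/(6 + V) (b(V) = (V + 10)/(V + 6) = (10 + V)/(6 + V))
(b(-23) + w(59, -62))*(-1880 - 2011) = ((10 - 23)/(6 - 23) + (7/3 + (⅓)*59))*(-1880 - 2011) = (-13/(-17) + (7/3 + 59/3))*(-3891) = (-1/17*(-13) + 22)*(-3891) = (13/17 + 22)*(-3891) = (387/17)*(-3891) = -1505817/17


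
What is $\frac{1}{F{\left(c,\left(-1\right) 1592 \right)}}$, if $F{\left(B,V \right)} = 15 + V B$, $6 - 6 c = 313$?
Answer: $\frac{3}{244417} \approx 1.2274 \cdot 10^{-5}$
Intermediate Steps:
$c = - \frac{307}{6}$ ($c = 1 - \frac{313}{6} = - \frac{307}{6} \approx -51.167$)
$F{\left(B,V \right)} = 15 + B V$
$\frac{1}{F{\left(c,\left(-1\right) 1592 \right)}} = \frac{1}{15 - \frac{307 \left(\left(-1\right) 1592\right)}{6}} = \frac{1}{15 - - \frac{244372}{3}} = \frac{1}{15 + \frac{244372}{3}} = \frac{1}{\frac{244417}{3}} = \frac{3}{244417}$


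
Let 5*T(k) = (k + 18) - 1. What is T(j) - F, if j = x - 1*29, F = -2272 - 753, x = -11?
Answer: 15102/5 ≈ 3020.4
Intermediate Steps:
F = -3025
j = -40 (j = -11 - 1*29 = -11 - 29 = -40)
T(k) = 17/5 + k/5 (T(k) = ((k + 18) - 1)/5 = ((18 + k) - 1)/5 = (17 + k)/5 = 17/5 + k/5)
T(j) - F = (17/5 + (⅕)*(-40)) - 1*(-3025) = (17/5 - 8) + 3025 = -23/5 + 3025 = 15102/5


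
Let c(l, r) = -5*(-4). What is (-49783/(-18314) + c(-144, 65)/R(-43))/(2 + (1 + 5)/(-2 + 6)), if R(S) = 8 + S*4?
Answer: 1949533/2628059 ≈ 0.74181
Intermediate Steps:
c(l, r) = 20
R(S) = 8 + 4*S
(-49783/(-18314) + c(-144, 65)/R(-43))/(2 + (1 + 5)/(-2 + 6)) = (-49783/(-18314) + 20/(8 + 4*(-43)))/(2 + (1 + 5)/(-2 + 6)) = (-49783*(-1/18314) + 20/(8 - 172))/(2 + 6/4) = (49783/18314 + 20/(-164))/(2 + 6*(1/4)) = (49783/18314 + 20*(-1/164))/(2 + 3/2) = (49783/18314 - 5/41)/(7/2) = (2/7)*(1949533/750874) = 1949533/2628059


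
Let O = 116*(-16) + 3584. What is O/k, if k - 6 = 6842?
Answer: 27/107 ≈ 0.25234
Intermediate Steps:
k = 6848 (k = 6 + 6842 = 6848)
O = 1728 (O = -1856 + 3584 = 1728)
O/k = 1728/6848 = 1728*(1/6848) = 27/107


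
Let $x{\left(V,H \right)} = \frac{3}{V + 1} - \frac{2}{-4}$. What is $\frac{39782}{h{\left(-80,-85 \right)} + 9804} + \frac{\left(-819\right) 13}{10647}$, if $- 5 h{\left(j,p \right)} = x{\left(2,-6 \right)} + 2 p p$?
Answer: $\frac{328683}{69137} \approx 4.7541$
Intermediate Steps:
$x{\left(V,H \right)} = \frac{1}{2} + \frac{3}{1 + V}$ ($x{\left(V,H \right)} = \frac{3}{1 + V} - - \frac{1}{2} = \frac{3}{1 + V} + \frac{1}{2} = \frac{1}{2} + \frac{3}{1 + V}$)
$h{\left(j,p \right)} = - \frac{3}{10} - \frac{2 p^{2}}{5}$ ($h{\left(j,p \right)} = - \frac{\frac{7 + 2}{2 \left(1 + 2\right)} + 2 p p}{5} = - \frac{\frac{1}{2} \cdot \frac{1}{3} \cdot 9 + 2 p^{2}}{5} = - \frac{\frac{3}{2} + 2 p^{2}}{5} = - \frac{3}{10} - \frac{2 p^{2}}{5}$)
$\frac{39782}{h{\left(-80,-85 \right)} + 9804} + \frac{\left(-819\right) 13}{10647} = \frac{39782}{\left(- \frac{3}{10} - \frac{2 \left(-85\right)^{2}}{5}\right) + 9804} + \frac{\left(-819\right) 13}{10647} = \frac{39782}{\left(- \frac{3}{10} - 2890\right) + 9804} - 1 = \frac{39782}{- \frac{28903}{10} + 9804} - 1 = \frac{39782}{\frac{69137}{10}} - 1 = 39782 \cdot \frac{10}{69137} - 1 = \frac{397820}{69137} - 1 = \frac{328683}{69137}$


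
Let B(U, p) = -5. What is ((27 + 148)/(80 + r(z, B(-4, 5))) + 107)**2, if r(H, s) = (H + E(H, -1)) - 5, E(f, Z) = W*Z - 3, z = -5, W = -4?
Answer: 60403984/5041 ≈ 11983.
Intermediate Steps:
E(f, Z) = -3 - 4*Z (E(f, Z) = -4*Z - 3 = -3 - 4*Z)
r(H, s) = -4 + H (r(H, s) = (H + (-3 - 4*(-1))) - 5 = (H + (-3 + 4)) - 5 = (H + 1) - 5 = (1 + H) - 5 = -4 + H)
((27 + 148)/(80 + r(z, B(-4, 5))) + 107)**2 = ((27 + 148)/(80 + (-4 - 5)) + 107)**2 = (175/(80 - 9) + 107)**2 = (175/71 + 107)**2 = (7772/71)**2 = 60403984/5041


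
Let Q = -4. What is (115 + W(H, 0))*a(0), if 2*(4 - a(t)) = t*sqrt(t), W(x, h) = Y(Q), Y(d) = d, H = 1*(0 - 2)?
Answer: 444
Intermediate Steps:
H = -2 (H = 1*(-2) = -2)
W(x, h) = -4
a(t) = 4 - t**(3/2)/2 (a(t) = 4 - t*sqrt(t)/2 = 4 - t**(3/2)/2)
(115 + W(H, 0))*a(0) = (115 - 4)*(4 - 0**(3/2)/2) = 111*(4 - 1/2*0) = 111*(4 + 0) = 111*4 = 444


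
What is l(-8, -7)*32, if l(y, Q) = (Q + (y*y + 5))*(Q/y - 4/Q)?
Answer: 20088/7 ≈ 2869.7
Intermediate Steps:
l(y, Q) = (-4/Q + Q/y)*(5 + Q + y²) (l(y, Q) = (Q + (y² + 5))*(-4/Q + Q/y) = (Q + (5 + y²))*(-4/Q + Q/y) = (5 + Q + y²)*(-4/Q + Q/y) = (-4/Q + Q/y)*(5 + Q + y²))
l(-8, -7)*32 = (-4 - 20/(-7) - 7*(-8) + (-7)²/(-8) - 4*(-8)²/(-7) + 5*(-7)/(-8))*32 = (-4 - 20*(-⅐) + 56 + 49*(-⅛) - 4*(-⅐)*64 + 5*(-7)*(-⅛))*32 = (-4 + 20/7 + 56 - 49/8 + 256/7 + 35/8)*32 = (2511/28)*32 = 20088/7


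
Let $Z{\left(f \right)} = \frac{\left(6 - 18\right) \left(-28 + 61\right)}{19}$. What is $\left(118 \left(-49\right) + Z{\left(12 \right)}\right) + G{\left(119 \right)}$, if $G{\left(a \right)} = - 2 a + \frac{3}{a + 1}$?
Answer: $- \frac{4591021}{760} \approx -6040.8$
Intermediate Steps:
$G{\left(a \right)} = - 2 a + \frac{3}{1 + a}$
$Z{\left(f \right)} = - \frac{396}{19}$ ($Z{\left(f \right)} = \left(-12\right) 33 \cdot \frac{1}{19} = \left(-396\right) \frac{1}{19} = - \frac{396}{19}$)
$\left(118 \left(-49\right) + Z{\left(12 \right)}\right) + G{\left(119 \right)} = \left(118 \left(-49\right) - \frac{396}{19}\right) + \frac{3 - 238 - 2 \cdot 119^{2}}{1 + 119} = \left(-5782 - \frac{396}{19}\right) + \frac{3 - 238 - 28322}{120} = - \frac{110254}{19} + \frac{3 - 238 - 28322}{120} = - \frac{110254}{19} + \frac{1}{120} \left(-28557\right) = - \frac{110254}{19} - \frac{9519}{40} = - \frac{4591021}{760}$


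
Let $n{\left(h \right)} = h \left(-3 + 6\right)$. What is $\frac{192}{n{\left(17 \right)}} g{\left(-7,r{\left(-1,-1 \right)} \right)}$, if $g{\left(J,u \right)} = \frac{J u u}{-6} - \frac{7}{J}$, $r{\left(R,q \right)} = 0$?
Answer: $\frac{64}{17} \approx 3.7647$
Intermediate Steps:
$n{\left(h \right)} = 3 h$ ($n{\left(h \right)} = h 3 = 3 h$)
$g{\left(J,u \right)} = - \frac{7}{J} - \frac{J u^{2}}{6}$ ($g{\left(J,u \right)} = J u^{2} \left(- \frac{1}{6}\right) - \frac{7}{J} = - \frac{J u^{2}}{6} - \frac{7}{J} = - \frac{7}{J} - \frac{J u^{2}}{6}$)
$\frac{192}{n{\left(17 \right)}} g{\left(-7,r{\left(-1,-1 \right)} \right)} = \frac{192}{3 \cdot 17} \left(- \frac{7}{-7} - - \frac{7 \cdot 0^{2}}{6}\right) = \frac{192}{51} \left(\left(-7\right) \left(- \frac{1}{7}\right) - \left(- \frac{7}{6}\right) 0\right) = 192 \cdot \frac{1}{51} \left(1 + 0\right) = \frac{64}{17} \cdot 1 = \frac{64}{17}$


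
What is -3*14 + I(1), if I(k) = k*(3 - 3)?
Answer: -42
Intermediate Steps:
I(k) = 0 (I(k) = k*0 = 0)
-3*14 + I(1) = -3*14 + 0 = -42 + 0 = -42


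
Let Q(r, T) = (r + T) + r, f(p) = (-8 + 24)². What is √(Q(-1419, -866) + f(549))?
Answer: 2*I*√862 ≈ 58.72*I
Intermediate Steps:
f(p) = 256 (f(p) = 16² = 256)
Q(r, T) = T + 2*r (Q(r, T) = (T + r) + r = T + 2*r)
√(Q(-1419, -866) + f(549)) = √((-866 + 2*(-1419)) + 256) = √((-866 - 2838) + 256) = √(-3704 + 256) = √(-3448) = 2*I*√862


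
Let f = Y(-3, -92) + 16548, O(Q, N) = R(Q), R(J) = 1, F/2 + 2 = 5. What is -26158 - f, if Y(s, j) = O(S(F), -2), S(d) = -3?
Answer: -42707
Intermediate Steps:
F = 6 (F = -4 + 2*5 = -4 + 10 = 6)
O(Q, N) = 1
Y(s, j) = 1
f = 16549 (f = 1 + 16548 = 16549)
-26158 - f = -26158 - 1*16549 = -26158 - 16549 = -42707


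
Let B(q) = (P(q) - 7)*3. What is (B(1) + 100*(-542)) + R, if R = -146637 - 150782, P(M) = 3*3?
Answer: -351613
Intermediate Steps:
P(M) = 9
R = -297419
B(q) = 6 (B(q) = (9 - 7)*3 = 2*3 = 6)
(B(1) + 100*(-542)) + R = (6 + 100*(-542)) - 297419 = (6 - 54200) - 297419 = -54194 - 297419 = -351613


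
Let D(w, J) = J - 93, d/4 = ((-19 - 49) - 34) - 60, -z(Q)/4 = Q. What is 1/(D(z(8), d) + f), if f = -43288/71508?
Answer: -17877/13257679 ≈ -0.0013484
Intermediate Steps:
z(Q) = -4*Q
d = -648 (d = 4*(((-19 - 49) - 34) - 60) = 4*((-68 - 34) - 60) = 4*(-102 - 60) = 4*(-162) = -648)
f = -10822/17877 (f = -43288*1/71508 = -10822/17877 ≈ -0.60536)
D(w, J) = -93 + J
1/(D(z(8), d) + f) = 1/((-93 - 648) - 10822/17877) = 1/(-741 - 10822/17877) = 1/(-13257679/17877) = -17877/13257679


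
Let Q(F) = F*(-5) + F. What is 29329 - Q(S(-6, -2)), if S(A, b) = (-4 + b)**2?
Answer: 29473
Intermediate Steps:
Q(F) = -4*F (Q(F) = -5*F + F = -4*F)
29329 - Q(S(-6, -2)) = 29329 - (-4)*(-4 - 2)**2 = 29329 - (-4)*(-6)**2 = 29329 - (-4)*36 = 29329 - 1*(-144) = 29329 + 144 = 29473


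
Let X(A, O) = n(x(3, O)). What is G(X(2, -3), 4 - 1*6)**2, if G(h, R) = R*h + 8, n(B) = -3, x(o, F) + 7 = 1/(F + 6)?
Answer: 196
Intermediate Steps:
x(o, F) = -7 + 1/(6 + F) (x(o, F) = -7 + 1/(F + 6) = -7 + 1/(6 + F))
X(A, O) = -3
G(h, R) = 8 + R*h
G(X(2, -3), 4 - 1*6)**2 = (8 + (4 - 1*6)*(-3))**2 = (8 + (4 - 6)*(-3))**2 = (8 - 2*(-3))**2 = (8 + 6)**2 = 14**2 = 196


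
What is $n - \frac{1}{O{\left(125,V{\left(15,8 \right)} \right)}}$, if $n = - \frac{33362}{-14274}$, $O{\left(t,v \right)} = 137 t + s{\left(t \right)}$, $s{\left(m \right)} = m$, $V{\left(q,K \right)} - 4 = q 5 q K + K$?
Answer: $\frac{95913371}{41037750} \approx 2.3372$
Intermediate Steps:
$V{\left(q,K \right)} = 4 + K + 5 K q^{2}$ ($V{\left(q,K \right)} = 4 + \left(q 5 q K + K\right) = 4 + \left(5 q q K + K\right) = 4 + \left(5 q^{2} K + K\right) = 4 + \left(5 K q^{2} + K\right) = 4 + \left(K + 5 K q^{2}\right) = 4 + K + 5 K q^{2}$)
$O{\left(t,v \right)} = 138 t$ ($O{\left(t,v \right)} = 137 t + t = 138 t$)
$n = \frac{16681}{7137}$ ($n = \left(-33362\right) \left(- \frac{1}{14274}\right) = \frac{16681}{7137} \approx 2.3373$)
$n - \frac{1}{O{\left(125,V{\left(15,8 \right)} \right)}} = \frac{16681}{7137} - \frac{1}{138 \cdot 125} = \frac{16681}{7137} - \frac{1}{17250} = \frac{95913371}{41037750}$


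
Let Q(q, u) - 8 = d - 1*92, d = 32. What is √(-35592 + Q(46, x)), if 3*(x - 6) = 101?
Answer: 2*I*√8911 ≈ 188.8*I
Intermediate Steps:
x = 119/3 (x = 6 + (⅓)*101 = 6 + 101/3 = 119/3 ≈ 39.667)
Q(q, u) = -52 (Q(q, u) = 8 + (32 - 1*92) = 8 + (32 - 92) = 8 - 60 = -52)
√(-35592 + Q(46, x)) = √(-35592 - 52) = √(-35644) = 2*I*√8911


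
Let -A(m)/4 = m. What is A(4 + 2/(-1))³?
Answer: -512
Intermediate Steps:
A(m) = -4*m
A(4 + 2/(-1))³ = (-4*(4 + 2/(-1)))³ = (-4*(4 + 2*(-1)))³ = (-4*(4 - 2))³ = (-4*2)³ = (-8)³ = -512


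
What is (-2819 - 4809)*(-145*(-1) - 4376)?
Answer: 32274068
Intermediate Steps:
(-2819 - 4809)*(-145*(-1) - 4376) = -7628*(145 - 4376) = -7628*(-4231) = 32274068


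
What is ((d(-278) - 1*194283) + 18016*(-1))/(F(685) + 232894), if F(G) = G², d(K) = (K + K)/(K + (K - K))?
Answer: -212297/702119 ≈ -0.30237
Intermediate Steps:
d(K) = 2 (d(K) = (2*K)/(K + 0) = (2*K)/K = 2)
((d(-278) - 1*194283) + 18016*(-1))/(F(685) + 232894) = ((2 - 1*194283) + 18016*(-1))/(685² + 232894) = ((2 - 194283) - 18016)/(469225 + 232894) = (-194281 - 18016)/702119 = -212297*1/702119 = -212297/702119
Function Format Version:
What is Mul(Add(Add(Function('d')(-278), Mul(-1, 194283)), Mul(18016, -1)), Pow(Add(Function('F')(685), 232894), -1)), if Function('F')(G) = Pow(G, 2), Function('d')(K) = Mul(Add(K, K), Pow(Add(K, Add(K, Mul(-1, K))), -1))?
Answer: Rational(-212297, 702119) ≈ -0.30237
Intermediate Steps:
Function('d')(K) = 2 (Function('d')(K) = Mul(Mul(2, K), Pow(Add(K, 0), -1)) = Mul(Mul(2, K), Pow(K, -1)) = 2)
Mul(Add(Add(Function('d')(-278), Mul(-1, 194283)), Mul(18016, -1)), Pow(Add(Function('F')(685), 232894), -1)) = Mul(Add(Add(2, Mul(-1, 194283)), Mul(18016, -1)), Pow(Add(Pow(685, 2), 232894), -1)) = Mul(Add(Add(2, -194283), -18016), Pow(Add(469225, 232894), -1)) = Mul(Add(-194281, -18016), Pow(702119, -1)) = Mul(-212297, Rational(1, 702119)) = Rational(-212297, 702119)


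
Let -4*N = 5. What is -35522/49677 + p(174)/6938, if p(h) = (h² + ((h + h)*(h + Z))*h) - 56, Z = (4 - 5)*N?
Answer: 264207047965/172329513 ≈ 1533.2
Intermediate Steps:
N = -5/4 (N = -¼*5 = -5/4 ≈ -1.2500)
Z = 5/4 (Z = (4 - 5)*(-5/4) = -1*(-5/4) = 5/4 ≈ 1.2500)
p(h) = -56 + h² + 2*h²*(5/4 + h) (p(h) = (h² + ((h + h)*(h + 5/4))*h) - 56 = (h² + ((2*h)*(5/4 + h))*h) - 56 = (h² + (2*h*(5/4 + h))*h) - 56 = (h² + 2*h²*(5/4 + h)) - 56 = -56 + h² + 2*h²*(5/4 + h))
-35522/49677 + p(174)/6938 = -35522/49677 + (-56 + 2*174³ + (7/2)*174²)/6938 = -35522*1/49677 + (-56 + 2*5268024 + (7/2)*30276)*(1/6938) = -35522/49677 + (-56 + 10536048 + 105966)*(1/6938) = -35522/49677 + 10641958*(1/6938) = -35522/49677 + 5320979/3469 = 264207047965/172329513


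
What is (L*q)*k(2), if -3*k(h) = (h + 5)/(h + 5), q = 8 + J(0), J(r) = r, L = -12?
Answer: 32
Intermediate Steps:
q = 8 (q = 8 + 0 = 8)
k(h) = -⅓ (k(h) = -(h + 5)/(3*(h + 5)) = -(5 + h)/(3*(5 + h)) = -⅓*1 = -⅓)
(L*q)*k(2) = -12*8*(-⅓) = -96*(-⅓) = 32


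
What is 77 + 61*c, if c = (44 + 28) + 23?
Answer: 5872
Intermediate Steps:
c = 95 (c = 72 + 23 = 95)
77 + 61*c = 77 + 61*95 = 77 + 5795 = 5872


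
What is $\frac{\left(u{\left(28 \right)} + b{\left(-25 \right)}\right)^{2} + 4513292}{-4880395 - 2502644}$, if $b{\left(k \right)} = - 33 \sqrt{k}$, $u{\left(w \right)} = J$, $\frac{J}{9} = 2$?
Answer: $- \frac{4486391}{7383039} + \frac{1980 i}{2461013} \approx -0.60766 + 0.00080455 i$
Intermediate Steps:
$J = 18$ ($J = 9 \cdot 2 = 18$)
$u{\left(w \right)} = 18$
$\frac{\left(u{\left(28 \right)} + b{\left(-25 \right)}\right)^{2} + 4513292}{-4880395 - 2502644} = \frac{\left(18 - 33 \sqrt{-25}\right)^{2} + 4513292}{-4880395 - 2502644} = \frac{\left(18 - 33 \cdot 5 i\right)^{2} + 4513292}{-7383039} = \left(\left(18 - 165 i\right)^{2} + 4513292\right) \left(- \frac{1}{7383039}\right) = \left(4513292 + \left(18 - 165 i\right)^{2}\right) \left(- \frac{1}{7383039}\right) = - \frac{4513292}{7383039} - \frac{\left(18 - 165 i\right)^{2}}{7383039}$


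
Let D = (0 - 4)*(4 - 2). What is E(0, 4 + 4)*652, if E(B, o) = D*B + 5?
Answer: 3260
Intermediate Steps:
D = -8 (D = -4*2 = -8)
E(B, o) = 5 - 8*B (E(B, o) = -8*B + 5 = 5 - 8*B)
E(0, 4 + 4)*652 = (5 - 8*0)*652 = (5 + 0)*652 = 5*652 = 3260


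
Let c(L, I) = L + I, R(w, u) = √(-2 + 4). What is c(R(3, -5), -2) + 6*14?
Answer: 82 + √2 ≈ 83.414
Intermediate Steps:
R(w, u) = √2
c(L, I) = I + L
c(R(3, -5), -2) + 6*14 = (-2 + √2) + 6*14 = (-2 + √2) + 84 = 82 + √2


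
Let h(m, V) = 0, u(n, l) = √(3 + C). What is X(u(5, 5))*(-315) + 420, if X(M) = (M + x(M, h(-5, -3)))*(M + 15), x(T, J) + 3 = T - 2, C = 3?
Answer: 20265 - 7875*√6 ≈ 975.27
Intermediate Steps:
u(n, l) = √6 (u(n, l) = √(3 + 3) = √6)
x(T, J) = -5 + T (x(T, J) = -3 + (T - 2) = -3 + (-2 + T) = -5 + T)
X(M) = (-5 + 2*M)*(15 + M) (X(M) = (M + (-5 + M))*(M + 15) = (-5 + 2*M)*(15 + M))
X(u(5, 5))*(-315) + 420 = (-75 + 2*(√6)² + 25*√6)*(-315) + 420 = (-75 + 2*6 + 25*√6)*(-315) + 420 = (-75 + 12 + 25*√6)*(-315) + 420 = (-63 + 25*√6)*(-315) + 420 = (19845 - 7875*√6) + 420 = 20265 - 7875*√6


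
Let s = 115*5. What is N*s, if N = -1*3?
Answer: -1725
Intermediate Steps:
N = -3
s = 575
N*s = -3*575 = -1725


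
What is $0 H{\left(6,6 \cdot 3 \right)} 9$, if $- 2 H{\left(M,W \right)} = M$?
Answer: $0$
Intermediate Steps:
$H{\left(M,W \right)} = - \frac{M}{2}$
$0 H{\left(6,6 \cdot 3 \right)} 9 = 0 \left(\left(- \frac{1}{2}\right) 6\right) 9 = 0 \left(-3\right) 9 = 0 \cdot 9 = 0$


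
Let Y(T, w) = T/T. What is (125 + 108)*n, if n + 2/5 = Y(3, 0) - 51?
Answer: -58716/5 ≈ -11743.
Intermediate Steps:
Y(T, w) = 1
n = -252/5 (n = -2/5 + (1 - 51) = -2/5 - 50 = -252/5 ≈ -50.400)
(125 + 108)*n = (125 + 108)*(-252/5) = 233*(-252/5) = -58716/5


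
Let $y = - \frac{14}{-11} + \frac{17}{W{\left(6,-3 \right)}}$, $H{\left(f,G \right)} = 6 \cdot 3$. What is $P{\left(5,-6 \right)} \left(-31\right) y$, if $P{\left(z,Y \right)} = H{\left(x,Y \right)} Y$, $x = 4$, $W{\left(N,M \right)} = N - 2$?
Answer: $\frac{203391}{11} \approx 18490.0$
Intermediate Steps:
$W{\left(N,M \right)} = -2 + N$ ($W{\left(N,M \right)} = N - 2 = -2 + N$)
$H{\left(f,G \right)} = 18$
$P{\left(z,Y \right)} = 18 Y$
$y = \frac{243}{44}$ ($y = - \frac{14}{-11} + \frac{17}{-2 + 6} = \left(-14\right) \left(- \frac{1}{11}\right) + \frac{17}{4} = \frac{14}{11} + 17 \cdot \frac{1}{4} = \frac{14}{11} + \frac{17}{4} = \frac{243}{44} \approx 5.5227$)
$P{\left(5,-6 \right)} \left(-31\right) y = 18 \left(-6\right) \left(-31\right) \frac{243}{44} = \left(-108\right) \left(-31\right) \frac{243}{44} = 3348 \cdot \frac{243}{44} = \frac{203391}{11}$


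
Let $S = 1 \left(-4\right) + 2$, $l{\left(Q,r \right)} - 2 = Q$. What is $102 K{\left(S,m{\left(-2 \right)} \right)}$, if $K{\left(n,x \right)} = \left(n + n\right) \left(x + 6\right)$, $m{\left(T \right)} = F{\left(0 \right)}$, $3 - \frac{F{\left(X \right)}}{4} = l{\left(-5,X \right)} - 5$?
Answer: $-20400$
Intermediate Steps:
$l{\left(Q,r \right)} = 2 + Q$
$F{\left(X \right)} = 44$ ($F{\left(X \right)} = 12 - 4 \left(\left(2 - 5\right) - 5\right) = 12 - 4 \left(-3 - 5\right) = 12 - -32 = 12 + 32 = 44$)
$m{\left(T \right)} = 44$
$S = -2$ ($S = -4 + 2 = -2$)
$K{\left(n,x \right)} = 2 n \left(6 + x\right)$
$102 K{\left(S,m{\left(-2 \right)} \right)} = 102 \cdot 2 \left(-2\right) \left(6 + 44\right) = 102 \cdot 2 \left(-2\right) 50 = 102 \left(-200\right) = -20400$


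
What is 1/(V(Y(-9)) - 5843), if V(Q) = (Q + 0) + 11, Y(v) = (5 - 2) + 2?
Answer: -1/5827 ≈ -0.00017161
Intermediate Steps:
Y(v) = 5 (Y(v) = 3 + 2 = 5)
V(Q) = 11 + Q (V(Q) = Q + 11 = 11 + Q)
1/(V(Y(-9)) - 5843) = 1/((11 + 5) - 5843) = 1/(16 - 5843) = 1/(-5827) = -1/5827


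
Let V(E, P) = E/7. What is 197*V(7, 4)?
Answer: 197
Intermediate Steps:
V(E, P) = E/7 (V(E, P) = E*(1/7) = E/7)
197*V(7, 4) = 197*((1/7)*7) = 197*1 = 197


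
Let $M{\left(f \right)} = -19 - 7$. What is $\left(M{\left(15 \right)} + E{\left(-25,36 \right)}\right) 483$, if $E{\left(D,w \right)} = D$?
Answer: $-24633$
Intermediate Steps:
$M{\left(f \right)} = -26$
$\left(M{\left(15 \right)} + E{\left(-25,36 \right)}\right) 483 = \left(-26 - 25\right) 483 = \left(-51\right) 483 = -24633$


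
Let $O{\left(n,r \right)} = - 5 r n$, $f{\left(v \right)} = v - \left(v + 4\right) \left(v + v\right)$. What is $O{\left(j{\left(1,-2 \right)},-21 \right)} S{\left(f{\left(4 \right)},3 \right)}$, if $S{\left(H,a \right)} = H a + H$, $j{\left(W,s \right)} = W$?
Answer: $-25200$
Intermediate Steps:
$f{\left(v \right)} = v - 2 v \left(4 + v\right)$ ($f{\left(v \right)} = v - \left(4 + v\right) 2 v = v - 2 v \left(4 + v\right)$)
$S{\left(H,a \right)} = H + H a$
$O{\left(n,r \right)} = - 5 n r$
$O{\left(j{\left(1,-2 \right)},-21 \right)} S{\left(f{\left(4 \right)},3 \right)} = \left(-5\right) 1 \left(-21\right) \left(-1\right) 4 \left(7 + 2 \cdot 4\right) \left(1 + 3\right) = 105 \left(-1\right) 4 \left(7 + 8\right) 4 = 105 \left(-1\right) 4 \cdot 15 \cdot 4 = 105 \left(\left(-60\right) 4\right) = 105 \left(-240\right) = -25200$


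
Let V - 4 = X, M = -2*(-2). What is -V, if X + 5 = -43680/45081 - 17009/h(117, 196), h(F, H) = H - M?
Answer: 87091649/961728 ≈ 90.557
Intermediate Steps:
M = 4
h(F, H) = -4 + H (h(F, H) = H - 1*4 = H - 4 = -4 + H)
X = -90938561/961728 (X = -5 + (-43680/45081 - 17009/(-4 + 196)) = -5 + (-43680*1/45081 - 17009/192) = -5 + (-14560/15027 - 17009*1/192) = -5 + (-14560/15027 - 17009/192) = -5 - 86129921/961728 = -90938561/961728 ≈ -94.557)
V = -87091649/961728 (V = 4 - 90938561/961728 = -87091649/961728 ≈ -90.557)
-V = -1*(-87091649/961728) = 87091649/961728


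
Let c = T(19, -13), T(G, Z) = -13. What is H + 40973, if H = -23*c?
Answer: 41272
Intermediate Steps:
c = -13
H = 299 (H = -23*(-13) = 299)
H + 40973 = 299 + 40973 = 41272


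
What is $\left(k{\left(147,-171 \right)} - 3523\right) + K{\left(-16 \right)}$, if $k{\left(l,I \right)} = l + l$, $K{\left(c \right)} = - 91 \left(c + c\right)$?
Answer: $-317$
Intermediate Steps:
$K{\left(c \right)} = - 182 c$ ($K{\left(c \right)} = - 91 \cdot 2 c = - 182 c$)
$k{\left(l,I \right)} = 2 l$
$\left(k{\left(147,-171 \right)} - 3523\right) + K{\left(-16 \right)} = \left(2 \cdot 147 - 3523\right) - -2912 = \left(294 - 3523\right) + 2912 = -3229 + 2912 = -317$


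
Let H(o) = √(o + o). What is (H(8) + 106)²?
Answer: 12100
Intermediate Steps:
H(o) = √2*√o (H(o) = √(2*o) = √2*√o)
(H(8) + 106)² = (√2*√8 + 106)² = (√2*(2*√2) + 106)² = (4 + 106)² = 110² = 12100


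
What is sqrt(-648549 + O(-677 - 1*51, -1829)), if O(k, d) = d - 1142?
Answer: 16*I*sqrt(2545) ≈ 807.17*I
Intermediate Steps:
O(k, d) = -1142 + d
sqrt(-648549 + O(-677 - 1*51, -1829)) = sqrt(-648549 + (-1142 - 1829)) = sqrt(-648549 - 2971) = sqrt(-651520) = 16*I*sqrt(2545)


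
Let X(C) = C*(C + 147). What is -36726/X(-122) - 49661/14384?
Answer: 188400367/21935600 ≈ 8.5888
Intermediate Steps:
X(C) = C*(147 + C)
-36726/X(-122) - 49661/14384 = -36726*(-1/(122*(147 - 122))) - 49661/14384 = -36726/((-122*25)) - 49661*1/14384 = -36726/(-3050) - 49661/14384 = -36726*(-1/3050) - 49661/14384 = 18363/1525 - 49661/14384 = 188400367/21935600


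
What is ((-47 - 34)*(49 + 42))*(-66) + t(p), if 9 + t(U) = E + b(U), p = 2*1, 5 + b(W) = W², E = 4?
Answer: 486480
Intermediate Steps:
b(W) = -5 + W²
p = 2
t(U) = -10 + U² (t(U) = -9 + (4 + (-5 + U²)) = -9 + (-1 + U²) = -10 + U²)
((-47 - 34)*(49 + 42))*(-66) + t(p) = ((-47 - 34)*(49 + 42))*(-66) + (-10 + 2²) = -81*91*(-66) + (-10 + 4) = -7371*(-66) - 6 = 486486 - 6 = 486480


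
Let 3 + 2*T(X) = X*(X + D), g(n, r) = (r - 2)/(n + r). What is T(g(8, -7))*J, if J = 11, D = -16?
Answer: 1221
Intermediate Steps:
g(n, r) = (-2 + r)/(n + r)
T(X) = -3/2 + X*(-16 + X)/2 (T(X) = -3/2 + (X*(X - 16))/2 = -3/2 + (X*(-16 + X))/2 = -3/2 + X*(-16 + X)/2)
T(g(8, -7))*J = (-3/2 + ((-2 - 7)/(8 - 7))²/2 - 8*(-2 - 7)/(8 - 7))*11 = (-3/2 + (-9/1)²/2 - 8*(-9)/1)*11 = (-3/2 + (1*(-9))²/2 - 8*(-9))*11 = (-3/2 + (½)*(-9)² - 8*(-9))*11 = (-3/2 + (½)*81 + 72)*11 = (-3/2 + 81/2 + 72)*11 = 111*11 = 1221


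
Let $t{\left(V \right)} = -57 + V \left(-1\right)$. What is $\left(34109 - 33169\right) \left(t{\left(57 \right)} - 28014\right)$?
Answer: $-26440320$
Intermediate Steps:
$t{\left(V \right)} = -57 - V$
$\left(34109 - 33169\right) \left(t{\left(57 \right)} - 28014\right) = \left(34109 - 33169\right) \left(\left(-57 - 57\right) - 28014\right) = 940 \left(\left(-57 - 57\right) - 28014\right) = 940 \left(-114 - 28014\right) = 940 \left(-28128\right) = -26440320$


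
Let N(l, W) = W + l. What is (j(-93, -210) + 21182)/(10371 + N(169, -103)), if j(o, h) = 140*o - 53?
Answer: 2703/3479 ≈ 0.77695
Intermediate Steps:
j(o, h) = -53 + 140*o
(j(-93, -210) + 21182)/(10371 + N(169, -103)) = ((-53 + 140*(-93)) + 21182)/(10371 + (-103 + 169)) = ((-53 - 13020) + 21182)/(10371 + 66) = (-13073 + 21182)/10437 = 8109*(1/10437) = 2703/3479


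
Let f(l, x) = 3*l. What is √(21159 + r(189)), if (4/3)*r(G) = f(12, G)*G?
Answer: 3*√2918 ≈ 162.06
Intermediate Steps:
r(G) = 27*G (r(G) = 3*((3*12)*G)/4 = 3*(36*G)/4 = 27*G)
√(21159 + r(189)) = √(21159 + 27*189) = √(21159 + 5103) = √26262 = 3*√2918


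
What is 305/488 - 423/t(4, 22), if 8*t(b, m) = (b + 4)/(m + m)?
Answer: -148891/8 ≈ -18611.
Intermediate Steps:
t(b, m) = (4 + b)/(16*m) (t(b, m) = ((b + 4)/(m + m))/8 = ((4 + b)/((2*m)))/8 = ((4 + b)*(1/(2*m)))/8 = ((4 + b)/(2*m))/8 = (4 + b)/(16*m))
305/488 - 423/t(4, 22) = 305/488 - 423*352/(4 + 4) = 305*(1/488) - 423/((1/16)*(1/22)*8) = 5/8 - 423/1/44 = 5/8 - 423*44 = 5/8 - 18612 = -148891/8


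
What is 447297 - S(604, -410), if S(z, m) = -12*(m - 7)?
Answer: 442293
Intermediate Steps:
S(z, m) = 84 - 12*m (S(z, m) = -12*(-7 + m) = 84 - 12*m)
447297 - S(604, -410) = 447297 - (84 - 12*(-410)) = 447297 - (84 + 4920) = 447297 - 1*5004 = 447297 - 5004 = 442293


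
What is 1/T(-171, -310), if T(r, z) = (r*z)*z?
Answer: -1/16433100 ≈ -6.0853e-8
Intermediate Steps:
T(r, z) = r*z**2
1/T(-171, -310) = 1/(-171*(-310)**2) = 1/(-171*96100) = 1/(-16433100) = -1/16433100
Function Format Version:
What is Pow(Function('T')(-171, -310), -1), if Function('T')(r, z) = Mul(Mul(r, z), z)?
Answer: Rational(-1, 16433100) ≈ -6.0853e-8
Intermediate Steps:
Function('T')(r, z) = Mul(r, Pow(z, 2))
Pow(Function('T')(-171, -310), -1) = Pow(Mul(-171, Pow(-310, 2)), -1) = Pow(Mul(-171, 96100), -1) = Pow(-16433100, -1) = Rational(-1, 16433100)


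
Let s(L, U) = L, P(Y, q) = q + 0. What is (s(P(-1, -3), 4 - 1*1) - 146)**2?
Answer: 22201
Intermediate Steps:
P(Y, q) = q
(s(P(-1, -3), 4 - 1*1) - 146)**2 = (-3 - 146)**2 = (-149)**2 = 22201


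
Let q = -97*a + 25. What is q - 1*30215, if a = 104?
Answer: -40278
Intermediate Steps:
q = -10063 (q = -97*104 + 25 = -10088 + 25 = -10063)
q - 1*30215 = -10063 - 1*30215 = -10063 - 30215 = -40278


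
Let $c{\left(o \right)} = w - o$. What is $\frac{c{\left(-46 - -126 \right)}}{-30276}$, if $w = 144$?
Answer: $- \frac{16}{7569} \approx -0.0021139$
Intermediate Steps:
$c{\left(o \right)} = 144 - o$
$\frac{c{\left(-46 - -126 \right)}}{-30276} = \frac{144 - \left(-46 - -126\right)}{-30276} = \left(144 - \left(-46 + 126\right)\right) \left(- \frac{1}{30276}\right) = \left(144 - 80\right) \left(- \frac{1}{30276}\right) = 64 \left(- \frac{1}{30276}\right) = - \frac{16}{7569}$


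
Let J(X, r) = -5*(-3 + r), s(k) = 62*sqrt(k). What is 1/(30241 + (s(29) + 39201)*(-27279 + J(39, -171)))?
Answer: -258807242/267905317222740067 + 818679*sqrt(29)/535810634445480134 ≈ -9.5781e-10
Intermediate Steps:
J(X, r) = 15 - 5*r
1/(30241 + (s(29) + 39201)*(-27279 + J(39, -171))) = 1/(30241 + (62*sqrt(29) + 39201)*(-27279 + (15 - 5*(-171)))) = 1/(30241 + (39201 + 62*sqrt(29))*(-27279 + (15 + 855))) = 1/(30241 + (39201 + 62*sqrt(29))*(-27279 + 870)) = 1/(30241 + (39201 + 62*sqrt(29))*(-26409)) = 1/(30241 + (-1035259209 - 1637358*sqrt(29))) = 1/(-1035228968 - 1637358*sqrt(29))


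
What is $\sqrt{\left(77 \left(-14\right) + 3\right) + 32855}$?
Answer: $2 \sqrt{7945} \approx 178.27$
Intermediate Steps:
$\sqrt{\left(77 \left(-14\right) + 3\right) + 32855} = \sqrt{\left(-1078 + 3\right) + 32855} = \sqrt{-1075 + 32855} = \sqrt{31780} = 2 \sqrt{7945}$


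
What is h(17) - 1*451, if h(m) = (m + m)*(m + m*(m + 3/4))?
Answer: 20773/2 ≈ 10387.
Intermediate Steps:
h(m) = 2*m*(m + m*(¾ + m)) (h(m) = (2*m)*(m + m*(m + 3*(¼))) = (2*m)*(m + m*(m + ¾)) = (2*m)*(m + m*(¾ + m)) = 2*m*(m + m*(¾ + m)))
h(17) - 1*451 = (½)*17²*(7 + 4*17) - 1*451 = (½)*289*(7 + 68) - 451 = (½)*289*75 - 451 = 21675/2 - 451 = 20773/2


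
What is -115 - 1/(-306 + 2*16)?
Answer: -31509/274 ≈ -115.00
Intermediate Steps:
-115 - 1/(-306 + 2*16) = -115 - 1/(-306 + 32) = -115 - 1/(-274) = -115 - 1*(-1/274) = -115 + 1/274 = -31509/274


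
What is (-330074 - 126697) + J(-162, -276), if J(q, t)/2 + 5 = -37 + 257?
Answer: -456341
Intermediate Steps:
J(q, t) = 430 (J(q, t) = -10 + 2*(-37 + 257) = -10 + 2*220 = -10 + 440 = 430)
(-330074 - 126697) + J(-162, -276) = (-330074 - 126697) + 430 = -456771 + 430 = -456341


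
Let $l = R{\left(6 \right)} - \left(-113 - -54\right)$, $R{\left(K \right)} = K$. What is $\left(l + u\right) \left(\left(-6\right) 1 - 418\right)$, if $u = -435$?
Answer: $156880$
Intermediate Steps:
$l = 65$ ($l = 6 - \left(-113 - -54\right) = 6 - \left(-113 + 54\right) = 6 - -59 = 6 + 59 = 65$)
$\left(l + u\right) \left(\left(-6\right) 1 - 418\right) = \left(65 - 435\right) \left(\left(-6\right) 1 - 418\right) = - 370 \left(-6 - 418\right) = \left(-370\right) \left(-424\right) = 156880$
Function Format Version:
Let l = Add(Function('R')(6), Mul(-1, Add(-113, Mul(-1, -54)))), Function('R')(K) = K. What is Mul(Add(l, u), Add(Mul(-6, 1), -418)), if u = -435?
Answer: 156880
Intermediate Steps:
l = 65 (l = Add(6, Mul(-1, Add(-113, Mul(-1, -54)))) = Add(6, Mul(-1, Add(-113, 54))) = Add(6, Mul(-1, -59)) = Add(6, 59) = 65)
Mul(Add(l, u), Add(Mul(-6, 1), -418)) = Mul(Add(65, -435), Add(Mul(-6, 1), -418)) = Mul(-370, Add(-6, -418)) = Mul(-370, -424) = 156880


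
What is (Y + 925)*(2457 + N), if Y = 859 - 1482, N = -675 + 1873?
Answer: 1103810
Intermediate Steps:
N = 1198
Y = -623
(Y + 925)*(2457 + N) = (-623 + 925)*(2457 + 1198) = 302*3655 = 1103810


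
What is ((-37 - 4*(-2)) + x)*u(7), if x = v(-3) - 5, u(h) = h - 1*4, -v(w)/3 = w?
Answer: -75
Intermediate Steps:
v(w) = -3*w
u(h) = -4 + h (u(h) = h - 4 = -4 + h)
x = 4 (x = -3*(-3) - 5 = 9 - 5 = 4)
((-37 - 4*(-2)) + x)*u(7) = ((-37 - 4*(-2)) + 4)*(-4 + 7) = ((-37 + 8) + 4)*3 = (-29 + 4)*3 = -25*3 = -75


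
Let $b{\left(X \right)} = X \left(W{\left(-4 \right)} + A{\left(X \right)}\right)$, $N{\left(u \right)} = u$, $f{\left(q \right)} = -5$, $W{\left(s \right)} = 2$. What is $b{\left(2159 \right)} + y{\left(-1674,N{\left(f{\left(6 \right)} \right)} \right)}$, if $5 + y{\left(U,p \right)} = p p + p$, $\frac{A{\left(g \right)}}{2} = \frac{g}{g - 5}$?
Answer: $\frac{9327922}{1077} \approx 8661.0$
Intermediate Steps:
$A{\left(g \right)} = \frac{2 g}{-5 + g}$ ($A{\left(g \right)} = 2 \frac{g}{g - 5} = 2 \frac{g}{-5 + g} = \frac{2 g}{-5 + g}$)
$y{\left(U,p \right)} = -5 + p + p^{2}$ ($y{\left(U,p \right)} = -5 + \left(p p + p\right) = -5 + \left(p^{2} + p\right) = -5 + \left(p + p^{2}\right) = -5 + p + p^{2}$)
$b{\left(X \right)} = X \left(2 + \frac{2 X}{-5 + X}\right)$
$b{\left(2159 \right)} + y{\left(-1674,N{\left(f{\left(6 \right)} \right)} \right)} = 2 \cdot 2159 \frac{1}{-5 + 2159} \left(-5 + 2 \cdot 2159\right) - \left(10 - 25\right) = 2 \cdot 2159 \cdot \frac{1}{2154} \left(-5 + 4318\right) - -15 = 2 \cdot 2159 \cdot \frac{1}{2154} \cdot 4313 + 15 = \frac{9311767}{1077} + 15 = \frac{9327922}{1077}$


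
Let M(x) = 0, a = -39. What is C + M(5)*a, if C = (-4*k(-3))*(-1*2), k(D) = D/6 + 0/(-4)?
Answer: -4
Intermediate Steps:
k(D) = D/6 (k(D) = D*(1/6) + 0*(-1/4) = D/6 + 0 = D/6)
C = -4 (C = (-2*(-3)/3)*(-1*2) = -4*(-1/2)*(-2) = 2*(-2) = -4)
C + M(5)*a = -4 + 0*(-39) = -4 + 0 = -4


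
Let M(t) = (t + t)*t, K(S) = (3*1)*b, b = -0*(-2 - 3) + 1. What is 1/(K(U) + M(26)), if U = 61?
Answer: 1/1355 ≈ 0.00073801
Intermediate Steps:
b = 1 (b = -0*(-5) + 1 = -5*0 + 1 = 0 + 1 = 1)
K(S) = 3 (K(S) = (3*1)*1 = 3*1 = 3)
M(t) = 2*t**2 (M(t) = (2*t)*t = 2*t**2)
1/(K(U) + M(26)) = 1/(3 + 2*26**2) = 1/(3 + 2*676) = 1/(3 + 1352) = 1/1355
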